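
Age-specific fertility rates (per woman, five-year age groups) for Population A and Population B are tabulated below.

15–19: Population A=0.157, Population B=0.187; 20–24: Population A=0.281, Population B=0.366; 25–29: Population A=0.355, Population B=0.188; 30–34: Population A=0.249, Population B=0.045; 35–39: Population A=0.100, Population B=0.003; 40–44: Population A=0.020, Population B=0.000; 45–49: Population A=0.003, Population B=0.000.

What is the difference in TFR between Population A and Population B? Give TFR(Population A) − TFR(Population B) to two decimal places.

Population A:
  Sum of ASFRs = 0.157 + 0.281 + 0.355 + 0.249 + 0.100 + 0.020 + 0.003 = 1.165
  TFR = 5 × 1.165 = 5.825
Population B:
  Sum of ASFRs = 0.187 + 0.366 + 0.188 + 0.045 + 0.003 + 0.000 + 0.000 = 0.789
  TFR = 5 × 0.789 = 3.945
Difference = 5.825 − 3.945 = 1.88

1.88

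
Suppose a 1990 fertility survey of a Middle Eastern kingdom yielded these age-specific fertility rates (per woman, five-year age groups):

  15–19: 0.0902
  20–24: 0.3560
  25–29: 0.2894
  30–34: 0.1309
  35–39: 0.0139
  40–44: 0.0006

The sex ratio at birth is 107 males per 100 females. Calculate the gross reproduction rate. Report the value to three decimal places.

2.128

Proportion female at birth = 100 / (100 + 107) = 0.48309.
Sum of ASFRs = 0.0902 + 0.3560 + 0.2894 + 0.1309 + 0.0139 + 0.0006 = 0.8810
TFR = 5 × 0.8810 = 4.405
GRR = 0.48309 × 4.405 = 2.12801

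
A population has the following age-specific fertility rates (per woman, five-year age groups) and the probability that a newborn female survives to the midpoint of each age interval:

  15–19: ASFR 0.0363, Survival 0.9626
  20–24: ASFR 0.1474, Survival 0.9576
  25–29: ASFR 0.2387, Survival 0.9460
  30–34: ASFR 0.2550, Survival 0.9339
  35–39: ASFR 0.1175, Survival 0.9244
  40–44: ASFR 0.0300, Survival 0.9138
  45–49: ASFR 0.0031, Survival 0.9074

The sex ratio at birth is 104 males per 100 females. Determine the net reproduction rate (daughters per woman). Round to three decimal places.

Proportion female at birth = 100 / (100 + 104) = 0.49020.
Weighting each age-specific rate by interval width and survival:
  15–19: 5 × 0.0363 × 0.9626 = 0.17471
  20–24: 5 × 0.1474 × 0.9576 = 0.70575
  25–29: 5 × 0.2387 × 0.9460 = 1.12905
  30–34: 5 × 0.2550 × 0.9339 = 1.19072
  35–39: 5 × 0.1175 × 0.9244 = 0.54309
  40–44: 5 × 0.0300 × 0.9138 = 0.13707
  45–49: 5 × 0.0031 × 0.9074 = 0.01406
Sum = 3.89445
NRR = 0.49020 × 3.89445 = 1.90906
NRR > 1, so each generation more than replaces itself.

1.909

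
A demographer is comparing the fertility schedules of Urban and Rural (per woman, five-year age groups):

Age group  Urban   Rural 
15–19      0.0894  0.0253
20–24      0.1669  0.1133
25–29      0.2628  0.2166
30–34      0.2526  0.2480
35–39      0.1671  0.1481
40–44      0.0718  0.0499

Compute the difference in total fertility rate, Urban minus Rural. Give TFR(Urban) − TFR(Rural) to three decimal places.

1.047

Urban:
  Sum of ASFRs = 0.0894 + 0.1669 + 0.2628 + 0.2526 + 0.1671 + 0.0718 = 1.0106
  TFR = 5 × 1.0106 = 5.053
Rural:
  Sum of ASFRs = 0.0253 + 0.1133 + 0.2166 + 0.2480 + 0.1481 + 0.0499 = 0.8012
  TFR = 5 × 0.8012 = 4.006
Difference = 5.053 − 4.006 = 1.047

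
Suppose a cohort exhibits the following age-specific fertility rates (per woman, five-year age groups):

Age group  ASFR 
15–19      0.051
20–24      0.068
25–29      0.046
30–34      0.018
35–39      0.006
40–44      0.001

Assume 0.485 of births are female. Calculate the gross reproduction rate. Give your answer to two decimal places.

0.46

Proportion female at birth = 0.485.
Sum of ASFRs = 0.051 + 0.068 + 0.046 + 0.018 + 0.006 + 0.001 = 0.190
TFR = 5 × 0.190 = 0.95
GRR = 0.485 × 0.95 = 0.46075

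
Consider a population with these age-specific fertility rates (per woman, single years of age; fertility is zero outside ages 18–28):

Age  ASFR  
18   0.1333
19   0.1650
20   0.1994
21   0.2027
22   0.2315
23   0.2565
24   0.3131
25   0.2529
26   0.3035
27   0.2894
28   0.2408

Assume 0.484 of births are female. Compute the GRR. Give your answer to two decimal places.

Proportion female at birth = 0.484.
Sum of ASFRs = 0.1333 + 0.1650 + 0.1994 + 0.2027 + 0.2315 + 0.2565 + 0.3131 + 0.2529 + 0.3035 + 0.2894 + 0.2408 = 2.5881
TFR = 2.5881
GRR = 0.484 × 2.5881 = 1.25264

1.25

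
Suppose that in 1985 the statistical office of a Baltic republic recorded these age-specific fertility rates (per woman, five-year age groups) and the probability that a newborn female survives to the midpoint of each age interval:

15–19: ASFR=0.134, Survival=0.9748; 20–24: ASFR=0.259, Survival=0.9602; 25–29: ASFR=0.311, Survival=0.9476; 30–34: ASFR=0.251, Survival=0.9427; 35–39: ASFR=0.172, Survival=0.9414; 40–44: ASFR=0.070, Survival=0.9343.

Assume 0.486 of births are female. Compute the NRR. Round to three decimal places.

2.765

Proportion female at birth = 0.486.
Survival-weighted fertility by age (5·fₓ·Sₓ):
  15–19: 5 × 0.134 × 0.9748 = 0.65312
  20–24: 5 × 0.259 × 0.9602 = 1.24346
  25–29: 5 × 0.311 × 0.9476 = 1.47352
  30–34: 5 × 0.251 × 0.9427 = 1.18309
  35–39: 5 × 0.172 × 0.9414 = 0.80960
  40–44: 5 × 0.070 × 0.9343 = 0.32701
Sum = 5.68980
NRR = 0.486 × 5.68980 = 2.76524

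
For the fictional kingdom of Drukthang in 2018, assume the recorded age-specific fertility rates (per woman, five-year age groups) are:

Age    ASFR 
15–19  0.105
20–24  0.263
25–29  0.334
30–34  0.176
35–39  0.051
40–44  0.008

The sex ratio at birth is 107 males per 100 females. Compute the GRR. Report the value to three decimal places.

2.263

Proportion female at birth = 100 / (100 + 107) = 0.48309.
Sum of ASFRs = 0.105 + 0.263 + 0.334 + 0.176 + 0.051 + 0.008 = 0.937
TFR = 5 × 0.937 = 4.685
GRR = 0.48309 × 4.685 = 2.26328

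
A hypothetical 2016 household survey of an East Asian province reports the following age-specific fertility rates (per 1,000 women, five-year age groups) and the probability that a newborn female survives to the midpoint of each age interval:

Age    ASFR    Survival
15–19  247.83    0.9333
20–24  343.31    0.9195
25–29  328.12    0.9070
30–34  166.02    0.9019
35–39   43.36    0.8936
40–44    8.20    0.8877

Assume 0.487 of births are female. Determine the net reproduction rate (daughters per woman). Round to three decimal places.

Proportion female at birth = 0.487.
Survival-weighted fertility by age (5·fₓ·Sₓ):
  15–19: 5 × 247.83/1000 × 0.9333 = 1.15650
  20–24: 5 × 343.31/1000 × 0.9195 = 1.57837
  25–29: 5 × 328.12/1000 × 0.9070 = 1.48802
  30–34: 5 × 166.02/1000 × 0.9019 = 0.74867
  35–39: 5 × 43.36/1000 × 0.8936 = 0.19373
  40–44: 5 × 8.20/1000 × 0.8877 = 0.03640
Sum = 5.20169
NRR = 0.487 × 5.20169 = 2.53322
An NRR exceeding 1 indicates intrinsic growth under these rates.

2.533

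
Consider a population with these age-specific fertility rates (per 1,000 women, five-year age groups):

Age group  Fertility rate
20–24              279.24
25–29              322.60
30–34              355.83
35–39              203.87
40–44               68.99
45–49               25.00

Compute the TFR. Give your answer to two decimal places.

6.28

Sum of ASFRs = 279.24 + 322.60 + 355.83 + 203.87 + 68.99 + 25.00 = 1255.53
TFR = 5 × 1255.53 / 1000 = 6.27765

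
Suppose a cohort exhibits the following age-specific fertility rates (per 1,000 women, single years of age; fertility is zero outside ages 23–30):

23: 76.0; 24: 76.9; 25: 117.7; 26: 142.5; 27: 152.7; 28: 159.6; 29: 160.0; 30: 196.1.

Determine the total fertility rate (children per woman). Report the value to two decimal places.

Sum of ASFRs = 76.0 + 76.9 + 117.7 + 142.5 + 152.7 + 159.6 + 160.0 + 196.1 = 1081.5
TFR = 1081.5 / 1000 = 1.0815

1.08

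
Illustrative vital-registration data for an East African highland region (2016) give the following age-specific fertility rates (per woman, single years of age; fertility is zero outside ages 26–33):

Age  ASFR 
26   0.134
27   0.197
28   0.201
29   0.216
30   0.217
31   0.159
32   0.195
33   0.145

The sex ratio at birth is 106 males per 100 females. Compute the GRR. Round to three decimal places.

Proportion female at birth = 100 / (100 + 106) = 0.48544.
Sum of ASFRs = 0.134 + 0.197 + 0.201 + 0.216 + 0.217 + 0.159 + 0.195 + 0.145 = 1.464
TFR = 1.464
GRR = 0.48544 × 1.464 = 0.71068

0.711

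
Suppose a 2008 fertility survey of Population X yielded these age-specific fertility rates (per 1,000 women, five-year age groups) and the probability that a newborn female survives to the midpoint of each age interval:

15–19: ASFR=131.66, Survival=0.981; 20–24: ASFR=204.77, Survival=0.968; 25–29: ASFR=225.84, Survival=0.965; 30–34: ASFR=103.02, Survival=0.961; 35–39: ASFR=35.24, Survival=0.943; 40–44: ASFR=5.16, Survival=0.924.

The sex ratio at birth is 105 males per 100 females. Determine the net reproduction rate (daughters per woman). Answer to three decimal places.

1.664

Proportion female at birth = 100 / (100 + 105) = 0.48780.
Weighting each age-specific rate by interval width and survival:
  15–19: 5 × 131.66/1000 × 0.981 = 0.64579
  20–24: 5 × 204.77/1000 × 0.968 = 0.99109
  25–29: 5 × 225.84/1000 × 0.965 = 1.08968
  30–34: 5 × 103.02/1000 × 0.961 = 0.49501
  35–39: 5 × 35.24/1000 × 0.943 = 0.16616
  40–44: 5 × 5.16/1000 × 0.924 = 0.02384
Sum = 3.41157
NRR = 0.48780 × 3.41157 = 1.66416
NRR > 1, so each generation more than replaces itself.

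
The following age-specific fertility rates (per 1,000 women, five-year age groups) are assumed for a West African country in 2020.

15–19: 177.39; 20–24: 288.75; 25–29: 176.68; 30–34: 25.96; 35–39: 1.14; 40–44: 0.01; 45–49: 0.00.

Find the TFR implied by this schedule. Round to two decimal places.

3.35

Sum of ASFRs = 177.39 + 288.75 + 176.68 + 25.96 + 1.14 + 0.01 + 0.00 = 669.93
TFR = 5 × 669.93 / 1000 = 3.34965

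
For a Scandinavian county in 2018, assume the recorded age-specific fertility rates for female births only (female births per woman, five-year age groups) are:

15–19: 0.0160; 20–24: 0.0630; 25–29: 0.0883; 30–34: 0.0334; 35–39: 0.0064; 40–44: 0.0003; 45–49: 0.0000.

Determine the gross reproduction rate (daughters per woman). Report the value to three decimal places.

Sum of female ASFRs = 0.0160 + 0.0630 + 0.0883 + 0.0334 + 0.0064 + 0.0003 + 0.0000 = 0.2074
GRR = 5 × 0.2074 = 1.037

1.037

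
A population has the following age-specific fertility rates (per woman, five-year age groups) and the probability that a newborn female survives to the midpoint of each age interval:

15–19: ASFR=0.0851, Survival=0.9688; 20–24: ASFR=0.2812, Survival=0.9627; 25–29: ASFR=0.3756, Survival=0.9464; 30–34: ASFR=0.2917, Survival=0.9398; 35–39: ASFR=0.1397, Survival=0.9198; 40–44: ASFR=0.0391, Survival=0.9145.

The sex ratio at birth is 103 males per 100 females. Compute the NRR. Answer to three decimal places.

Proportion female at birth = 100 / (100 + 103) = 0.49261.
Survival-weighted fertility by age (5·fₓ·Sₓ):
  15–19: 5 × 0.0851 × 0.9688 = 0.41222
  20–24: 5 × 0.2812 × 0.9627 = 1.35356
  25–29: 5 × 0.3756 × 0.9464 = 1.77734
  30–34: 5 × 0.2917 × 0.9398 = 1.37070
  35–39: 5 × 0.1397 × 0.9198 = 0.64248
  40–44: 5 × 0.0391 × 0.9145 = 0.17878
Sum = 5.73508
NRR = 0.49261 × 5.73508 = 2.82516
An NRR exceeding 1 indicates intrinsic growth under these rates.

2.825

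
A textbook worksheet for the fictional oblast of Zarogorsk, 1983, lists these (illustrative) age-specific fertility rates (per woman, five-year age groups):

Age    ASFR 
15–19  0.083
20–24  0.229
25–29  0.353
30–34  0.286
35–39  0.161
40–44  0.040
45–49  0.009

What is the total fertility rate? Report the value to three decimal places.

Sum of ASFRs = 0.083 + 0.229 + 0.353 + 0.286 + 0.161 + 0.040 + 0.009 = 1.161
TFR = 5 × 1.161 = 5.805

5.805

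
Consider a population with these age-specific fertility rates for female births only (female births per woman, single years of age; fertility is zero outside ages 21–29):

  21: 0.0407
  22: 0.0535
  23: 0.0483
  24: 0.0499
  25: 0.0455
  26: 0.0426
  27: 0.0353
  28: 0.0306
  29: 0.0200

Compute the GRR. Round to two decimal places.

Sum of female ASFRs = 0.0407 + 0.0535 + 0.0483 + 0.0499 + 0.0455 + 0.0426 + 0.0353 + 0.0306 + 0.0200 = 0.3664
GRR = 0.3664

0.37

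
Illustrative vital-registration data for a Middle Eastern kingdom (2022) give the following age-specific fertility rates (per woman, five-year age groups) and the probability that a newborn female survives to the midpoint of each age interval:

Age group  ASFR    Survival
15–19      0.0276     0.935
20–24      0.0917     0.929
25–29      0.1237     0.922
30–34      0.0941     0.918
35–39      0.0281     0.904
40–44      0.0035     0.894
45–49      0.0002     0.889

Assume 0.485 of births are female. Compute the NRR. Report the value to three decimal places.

0.825

Proportion female at birth = 0.485.
Each age group contributes 5 × ASFR × survival:
  15–19: 5 × 0.0276 × 0.935 = 0.12903
  20–24: 5 × 0.0917 × 0.929 = 0.42595
  25–29: 5 × 0.1237 × 0.922 = 0.57026
  30–34: 5 × 0.0941 × 0.918 = 0.43192
  35–39: 5 × 0.0281 × 0.904 = 0.12701
  40–44: 5 × 0.0035 × 0.894 = 0.01565
  45–49: 5 × 0.0002 × 0.889 = 0.00089
Sum = 1.70071
NRR = 0.485 × 1.70071 = 0.82484
An NRR under 1 implies long-run decline under these rates.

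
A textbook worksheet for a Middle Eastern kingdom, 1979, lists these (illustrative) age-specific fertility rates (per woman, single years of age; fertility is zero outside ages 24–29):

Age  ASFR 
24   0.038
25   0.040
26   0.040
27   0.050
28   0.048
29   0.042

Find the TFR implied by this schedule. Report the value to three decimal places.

0.258

Sum of ASFRs = 0.038 + 0.040 + 0.040 + 0.050 + 0.048 + 0.042 = 0.258
TFR = 0.258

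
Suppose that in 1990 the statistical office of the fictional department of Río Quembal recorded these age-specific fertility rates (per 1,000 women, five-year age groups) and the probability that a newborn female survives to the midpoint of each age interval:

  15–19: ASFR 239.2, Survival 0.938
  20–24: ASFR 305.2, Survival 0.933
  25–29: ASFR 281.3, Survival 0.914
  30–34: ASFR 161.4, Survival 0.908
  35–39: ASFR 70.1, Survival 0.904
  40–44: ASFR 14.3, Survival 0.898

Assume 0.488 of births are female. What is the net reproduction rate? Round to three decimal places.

2.413

Proportion female at birth = 0.488.
Survival-weighted fertility by age (5·fₓ·Sₓ):
  15–19: 5 × 239.2/1000 × 0.938 = 1.12185
  20–24: 5 × 305.2/1000 × 0.933 = 1.42376
  25–29: 5 × 281.3/1000 × 0.914 = 1.28554
  30–34: 5 × 161.4/1000 × 0.908 = 0.73276
  35–39: 5 × 70.1/1000 × 0.904 = 0.31685
  40–44: 5 × 14.3/1000 × 0.898 = 0.06421
Sum = 4.94497
NRR = 0.488 × 4.94497 = 2.41315
NRR > 1, so each generation more than replaces itself.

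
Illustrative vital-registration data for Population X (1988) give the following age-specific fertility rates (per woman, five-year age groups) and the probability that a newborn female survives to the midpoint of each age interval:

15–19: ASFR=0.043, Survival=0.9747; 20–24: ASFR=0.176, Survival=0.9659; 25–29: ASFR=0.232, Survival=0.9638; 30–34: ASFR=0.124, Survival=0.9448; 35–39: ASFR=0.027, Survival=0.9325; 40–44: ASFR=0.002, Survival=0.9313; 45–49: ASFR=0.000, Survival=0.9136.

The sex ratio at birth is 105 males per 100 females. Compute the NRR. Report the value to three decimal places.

Proportion female at birth = 100 / (100 + 105) = 0.48780.
Weighting each age-specific rate by interval width and survival:
  15–19: 5 × 0.043 × 0.9747 = 0.20956
  20–24: 5 × 0.176 × 0.9659 = 0.84999
  25–29: 5 × 0.232 × 0.9638 = 1.11801
  30–34: 5 × 0.124 × 0.9448 = 0.58578
  35–39: 5 × 0.027 × 0.9325 = 0.12589
  40–44: 5 × 0.002 × 0.9313 = 0.00931
  45–49: 5 × 0.000 × 0.9136 = 0.00000
Sum = 2.89854
NRR = 0.48780 × 2.89854 = 1.41391

1.414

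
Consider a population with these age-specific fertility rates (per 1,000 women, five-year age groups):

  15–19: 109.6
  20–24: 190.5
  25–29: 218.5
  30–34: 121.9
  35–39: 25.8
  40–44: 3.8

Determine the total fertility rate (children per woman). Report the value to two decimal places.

Sum of ASFRs = 109.6 + 190.5 + 218.5 + 121.9 + 25.8 + 3.8 = 670.1
TFR = 5 × 670.1 / 1000 = 3.3505

3.35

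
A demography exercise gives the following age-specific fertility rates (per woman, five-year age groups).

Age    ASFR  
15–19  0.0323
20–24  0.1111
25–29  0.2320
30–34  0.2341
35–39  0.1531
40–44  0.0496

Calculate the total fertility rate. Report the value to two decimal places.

4.06

Sum of ASFRs = 0.0323 + 0.1111 + 0.2320 + 0.2341 + 0.1531 + 0.0496 = 0.8122
TFR = 5 × 0.8122 = 4.061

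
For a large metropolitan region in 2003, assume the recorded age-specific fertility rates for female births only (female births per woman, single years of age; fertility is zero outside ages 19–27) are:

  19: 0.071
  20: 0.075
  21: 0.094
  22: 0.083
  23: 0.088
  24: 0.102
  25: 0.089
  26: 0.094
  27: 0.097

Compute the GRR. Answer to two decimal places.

Sum of female ASFRs = 0.071 + 0.075 + 0.094 + 0.083 + 0.088 + 0.102 + 0.089 + 0.094 + 0.097 = 0.793
GRR = 0.793

0.79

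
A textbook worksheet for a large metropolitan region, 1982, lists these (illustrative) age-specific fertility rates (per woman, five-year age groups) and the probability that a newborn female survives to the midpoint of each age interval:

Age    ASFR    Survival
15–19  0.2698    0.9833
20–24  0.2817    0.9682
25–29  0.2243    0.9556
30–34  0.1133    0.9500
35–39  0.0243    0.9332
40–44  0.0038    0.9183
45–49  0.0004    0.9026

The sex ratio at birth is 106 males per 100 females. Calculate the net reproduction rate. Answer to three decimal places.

Proportion female at birth = 100 / (100 + 106) = 0.48544.
Each age group contributes 5 × ASFR × survival:
  15–19: 5 × 0.2698 × 0.9833 = 1.32647
  20–24: 5 × 0.2817 × 0.9682 = 1.36371
  25–29: 5 × 0.2243 × 0.9556 = 1.07171
  30–34: 5 × 0.1133 × 0.9500 = 0.53818
  35–39: 5 × 0.0243 × 0.9332 = 0.11338
  40–44: 5 × 0.0038 × 0.9183 = 0.01745
  45–49: 5 × 0.0004 × 0.9026 = 0.00181
Sum = 4.43271
NRR = 0.48544 × 4.43271 = 2.15181

2.152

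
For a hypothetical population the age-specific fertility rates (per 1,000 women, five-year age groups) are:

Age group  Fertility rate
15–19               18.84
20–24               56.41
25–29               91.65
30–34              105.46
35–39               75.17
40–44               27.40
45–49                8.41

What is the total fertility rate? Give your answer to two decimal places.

Sum of ASFRs = 18.84 + 56.41 + 91.65 + 105.46 + 75.17 + 27.40 + 8.41 = 383.34
TFR = 5 × 383.34 / 1000 = 1.9167

1.92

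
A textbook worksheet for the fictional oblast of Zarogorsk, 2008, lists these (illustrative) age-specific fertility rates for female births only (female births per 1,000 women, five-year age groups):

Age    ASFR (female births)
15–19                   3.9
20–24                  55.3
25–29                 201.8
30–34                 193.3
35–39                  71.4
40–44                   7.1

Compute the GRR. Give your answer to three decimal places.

Sum of female ASFRs = 3.9 + 55.3 + 201.8 + 193.3 + 71.4 + 7.1 = 532.8
GRR = 5 × 532.8 / 1000 = 2.664

2.664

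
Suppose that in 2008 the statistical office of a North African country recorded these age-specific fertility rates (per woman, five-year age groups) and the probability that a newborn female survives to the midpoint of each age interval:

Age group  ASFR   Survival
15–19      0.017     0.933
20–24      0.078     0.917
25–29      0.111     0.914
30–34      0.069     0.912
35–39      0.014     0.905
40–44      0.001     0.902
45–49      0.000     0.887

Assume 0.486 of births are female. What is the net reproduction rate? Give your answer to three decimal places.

0.645

Proportion female at birth = 0.486.
Each age group contributes 5 × ASFR × survival:
  15–19: 5 × 0.017 × 0.933 = 0.07931
  20–24: 5 × 0.078 × 0.917 = 0.35763
  25–29: 5 × 0.111 × 0.914 = 0.50727
  30–34: 5 × 0.069 × 0.912 = 0.31464
  35–39: 5 × 0.014 × 0.905 = 0.06335
  40–44: 5 × 0.001 × 0.902 = 0.00451
  45–49: 5 × 0.000 × 0.887 = 0.00000
Sum = 1.32671
NRR = 0.486 × 1.32671 = 0.64478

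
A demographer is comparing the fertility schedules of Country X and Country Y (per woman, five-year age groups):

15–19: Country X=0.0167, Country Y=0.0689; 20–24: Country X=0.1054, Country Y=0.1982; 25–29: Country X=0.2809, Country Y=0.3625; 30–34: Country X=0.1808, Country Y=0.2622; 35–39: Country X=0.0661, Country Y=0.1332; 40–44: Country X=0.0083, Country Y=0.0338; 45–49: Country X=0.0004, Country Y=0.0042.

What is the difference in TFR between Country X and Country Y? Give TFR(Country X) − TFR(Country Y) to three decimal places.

Country X:
  Sum of ASFRs = 0.0167 + 0.1054 + 0.2809 + 0.1808 + 0.0661 + 0.0083 + 0.0004 = 0.6586
  TFR = 5 × 0.6586 = 3.293
Country Y:
  Sum of ASFRs = 0.0689 + 0.1982 + 0.3625 + 0.2622 + 0.1332 + 0.0338 + 0.0042 = 1.0630
  TFR = 5 × 1.0630 = 5.315
Difference = 3.293 − 5.315 = -2.022

-2.022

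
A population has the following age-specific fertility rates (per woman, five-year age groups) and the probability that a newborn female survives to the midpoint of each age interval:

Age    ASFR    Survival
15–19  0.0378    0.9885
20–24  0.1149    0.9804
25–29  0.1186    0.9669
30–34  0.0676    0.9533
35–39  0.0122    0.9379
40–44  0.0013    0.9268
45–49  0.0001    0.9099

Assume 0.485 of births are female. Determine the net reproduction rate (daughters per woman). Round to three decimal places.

Proportion female at birth = 0.485.
Per-age-group product (5 × ASFR × survival probability):
  15–19: 5 × 0.0378 × 0.9885 = 0.18683
  20–24: 5 × 0.1149 × 0.9804 = 0.56324
  25–29: 5 × 0.1186 × 0.9669 = 0.57337
  30–34: 5 × 0.0676 × 0.9533 = 0.32222
  35–39: 5 × 0.0122 × 0.9379 = 0.05721
  40–44: 5 × 0.0013 × 0.9268 = 0.00602
  45–49: 5 × 0.0001 × 0.9099 = 0.00045
Sum = 1.70934
NRR = 0.485 × 1.70934 = 0.82903

0.829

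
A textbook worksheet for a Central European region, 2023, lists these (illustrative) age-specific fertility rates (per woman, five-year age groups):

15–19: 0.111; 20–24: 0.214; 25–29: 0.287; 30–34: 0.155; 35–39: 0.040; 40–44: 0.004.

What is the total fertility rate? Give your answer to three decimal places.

4.055

Sum of ASFRs = 0.111 + 0.214 + 0.287 + 0.155 + 0.040 + 0.004 = 0.811
TFR = 5 × 0.811 = 4.055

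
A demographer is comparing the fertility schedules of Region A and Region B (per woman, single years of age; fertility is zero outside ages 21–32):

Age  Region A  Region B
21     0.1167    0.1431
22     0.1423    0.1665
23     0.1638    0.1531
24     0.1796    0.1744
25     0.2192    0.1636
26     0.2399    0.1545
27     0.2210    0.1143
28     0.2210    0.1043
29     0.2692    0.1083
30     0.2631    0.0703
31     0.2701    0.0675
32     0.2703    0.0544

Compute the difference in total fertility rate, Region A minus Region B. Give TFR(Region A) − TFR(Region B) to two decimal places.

Region A:
  Sum of ASFRs = 0.1167 + 0.1423 + 0.1638 + 0.1796 + 0.2192 + 0.2399 + 0.2210 + 0.2210 + 0.2692 + 0.2631 + 0.2701 + 0.2703 = 2.5762
  TFR = 2.5762
Region B:
  Sum of ASFRs = 0.1431 + 0.1665 + 0.1531 + 0.1744 + 0.1636 + 0.1545 + 0.1143 + 0.1043 + 0.1083 + 0.0703 + 0.0675 + 0.0544 = 1.4743
  TFR = 1.4743
Difference = 2.5762 − 1.4743 = 1.1019

1.10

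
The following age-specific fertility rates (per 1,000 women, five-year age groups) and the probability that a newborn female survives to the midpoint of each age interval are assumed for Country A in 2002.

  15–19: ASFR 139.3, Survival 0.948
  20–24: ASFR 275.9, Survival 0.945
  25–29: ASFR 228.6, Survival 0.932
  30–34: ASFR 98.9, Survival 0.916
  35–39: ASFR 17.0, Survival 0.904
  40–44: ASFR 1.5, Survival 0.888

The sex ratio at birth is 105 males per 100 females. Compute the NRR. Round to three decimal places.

Proportion female at birth = 100 / (100 + 105) = 0.48780.
Survival-weighted fertility by age (5·fₓ·Sₓ):
  15–19: 5 × 139.3/1000 × 0.948 = 0.66028
  20–24: 5 × 275.9/1000 × 0.945 = 1.30363
  25–29: 5 × 228.6/1000 × 0.932 = 1.06528
  30–34: 5 × 98.9/1000 × 0.916 = 0.45296
  35–39: 5 × 17.0/1000 × 0.904 = 0.07684
  40–44: 5 × 1.5/1000 × 0.888 = 0.00666
Sum = 3.56565
NRR = 0.48780 × 3.56565 = 1.73932
With NRR above 1 the population is above replacement fertility.

1.739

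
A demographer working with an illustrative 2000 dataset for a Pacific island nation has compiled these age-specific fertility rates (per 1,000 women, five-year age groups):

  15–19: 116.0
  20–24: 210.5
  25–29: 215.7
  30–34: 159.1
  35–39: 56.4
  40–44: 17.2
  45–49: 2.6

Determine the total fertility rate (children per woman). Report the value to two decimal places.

Sum of ASFRs = 116.0 + 210.5 + 215.7 + 159.1 + 56.4 + 17.2 + 2.6 = 777.5
TFR = 5 × 777.5 / 1000 = 3.8875

3.89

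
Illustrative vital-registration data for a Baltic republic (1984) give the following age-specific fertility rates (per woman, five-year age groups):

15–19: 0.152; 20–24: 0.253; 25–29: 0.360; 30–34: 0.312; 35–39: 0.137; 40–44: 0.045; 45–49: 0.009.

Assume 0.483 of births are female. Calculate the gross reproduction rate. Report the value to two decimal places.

3.06

Proportion female at birth = 0.483.
Sum of ASFRs = 0.152 + 0.253 + 0.360 + 0.312 + 0.137 + 0.045 + 0.009 = 1.268
TFR = 5 × 1.268 = 6.34
GRR = 0.483 × 6.34 = 3.06222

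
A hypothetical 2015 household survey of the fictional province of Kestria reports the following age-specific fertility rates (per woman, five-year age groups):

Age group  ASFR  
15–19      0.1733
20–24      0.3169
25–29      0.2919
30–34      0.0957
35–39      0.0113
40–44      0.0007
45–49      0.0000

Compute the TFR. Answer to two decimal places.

4.45

Sum of ASFRs = 0.1733 + 0.3169 + 0.2919 + 0.0957 + 0.0113 + 0.0007 + 0.0000 = 0.8898
TFR = 5 × 0.8898 = 4.449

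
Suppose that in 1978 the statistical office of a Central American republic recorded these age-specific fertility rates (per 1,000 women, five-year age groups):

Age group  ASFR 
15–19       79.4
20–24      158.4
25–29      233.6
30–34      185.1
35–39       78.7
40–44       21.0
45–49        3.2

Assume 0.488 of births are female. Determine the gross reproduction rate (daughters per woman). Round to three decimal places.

Proportion female at birth = 0.488.
Sum of ASFRs = 79.4 + 158.4 + 233.6 + 185.1 + 78.7 + 21.0 + 3.2 = 759.4
TFR = 5 × 759.4 / 1000 = 3.797
GRR = 0.488 × 3.797 = 1.85294

1.853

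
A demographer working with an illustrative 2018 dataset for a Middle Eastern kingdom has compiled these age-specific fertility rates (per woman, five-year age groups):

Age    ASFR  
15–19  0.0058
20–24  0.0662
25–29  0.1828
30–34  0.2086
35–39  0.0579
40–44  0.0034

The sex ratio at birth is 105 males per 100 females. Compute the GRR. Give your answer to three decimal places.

1.280

Proportion female at birth = 100 / (100 + 105) = 0.48780.
Sum of ASFRs = 0.0058 + 0.0662 + 0.1828 + 0.2086 + 0.0579 + 0.0034 = 0.5247
TFR = 5 × 0.5247 = 2.6235
GRR = 0.48780 × 2.6235 = 1.27974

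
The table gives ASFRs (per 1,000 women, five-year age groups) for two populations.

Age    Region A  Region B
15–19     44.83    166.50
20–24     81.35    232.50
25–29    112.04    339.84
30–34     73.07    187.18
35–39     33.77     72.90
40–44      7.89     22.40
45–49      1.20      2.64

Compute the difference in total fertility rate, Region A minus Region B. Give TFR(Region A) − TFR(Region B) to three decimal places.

Region A:
  Sum of ASFRs = 44.83 + 81.35 + 112.04 + 73.07 + 33.77 + 7.89 + 1.20 = 354.15
  TFR = 5 × 354.15 / 1000 = 1.77075
Region B:
  Sum of ASFRs = 166.50 + 232.50 + 339.84 + 187.18 + 72.90 + 22.40 + 2.64 = 1023.96
  TFR = 5 × 1023.96 / 1000 = 5.1198
Difference = 1.77075 − 5.1198 = -3.34905

-3.349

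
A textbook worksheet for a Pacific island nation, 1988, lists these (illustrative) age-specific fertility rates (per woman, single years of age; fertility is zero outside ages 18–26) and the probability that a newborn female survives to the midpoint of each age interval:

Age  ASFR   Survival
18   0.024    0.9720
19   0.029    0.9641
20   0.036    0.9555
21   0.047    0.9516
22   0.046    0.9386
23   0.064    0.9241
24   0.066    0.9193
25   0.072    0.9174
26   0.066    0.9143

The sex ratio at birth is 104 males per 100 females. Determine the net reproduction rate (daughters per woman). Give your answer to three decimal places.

Proportion female at birth = 100 / (100 + 104) = 0.49020.
Each age group contributes 1 × ASFR × survival:
  18: 1 × 0.024 × 0.9720 = 0.02333
  19: 1 × 0.029 × 0.9641 = 0.02796
  20: 1 × 0.036 × 0.9555 = 0.03440
  21: 1 × 0.047 × 0.9516 = 0.04473
  22: 1 × 0.046 × 0.9386 = 0.04318
  23: 1 × 0.064 × 0.9241 = 0.05914
  24: 1 × 0.066 × 0.9193 = 0.06067
  25: 1 × 0.072 × 0.9174 = 0.06605
  26: 1 × 0.066 × 0.9143 = 0.06034
Sum = 0.41980
NRR = 0.49020 × 0.41980 = 0.20579
With NRR below 1 the population is below replacement fertility.

0.206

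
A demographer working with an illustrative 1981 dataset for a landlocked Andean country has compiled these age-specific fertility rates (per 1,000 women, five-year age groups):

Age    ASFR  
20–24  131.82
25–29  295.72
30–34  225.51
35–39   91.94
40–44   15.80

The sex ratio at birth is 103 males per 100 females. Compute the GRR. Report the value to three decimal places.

1.874

Proportion female at birth = 100 / (100 + 103) = 0.49261.
Sum of ASFRs = 131.82 + 295.72 + 225.51 + 91.94 + 15.80 = 760.79
TFR = 5 × 760.79 / 1000 = 3.80395
GRR = 0.49261 × 3.80395 = 1.87386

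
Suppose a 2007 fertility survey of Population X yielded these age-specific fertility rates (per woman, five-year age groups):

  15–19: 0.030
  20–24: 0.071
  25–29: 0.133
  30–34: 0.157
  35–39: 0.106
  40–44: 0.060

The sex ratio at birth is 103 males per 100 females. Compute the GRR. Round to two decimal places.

Proportion female at birth = 100 / (100 + 103) = 0.49261.
Sum of ASFRs = 0.030 + 0.071 + 0.133 + 0.157 + 0.106 + 0.060 = 0.557
TFR = 5 × 0.557 = 2.785
GRR = 0.49261 × 2.785 = 1.37192

1.37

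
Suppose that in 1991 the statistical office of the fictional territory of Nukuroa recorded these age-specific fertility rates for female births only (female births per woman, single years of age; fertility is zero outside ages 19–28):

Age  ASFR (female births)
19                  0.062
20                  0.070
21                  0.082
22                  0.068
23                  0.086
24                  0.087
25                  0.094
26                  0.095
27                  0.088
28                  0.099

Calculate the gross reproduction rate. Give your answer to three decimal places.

0.831

Sum of female ASFRs = 0.062 + 0.070 + 0.082 + 0.068 + 0.086 + 0.087 + 0.094 + 0.095 + 0.088 + 0.099 = 0.831
GRR = 0.831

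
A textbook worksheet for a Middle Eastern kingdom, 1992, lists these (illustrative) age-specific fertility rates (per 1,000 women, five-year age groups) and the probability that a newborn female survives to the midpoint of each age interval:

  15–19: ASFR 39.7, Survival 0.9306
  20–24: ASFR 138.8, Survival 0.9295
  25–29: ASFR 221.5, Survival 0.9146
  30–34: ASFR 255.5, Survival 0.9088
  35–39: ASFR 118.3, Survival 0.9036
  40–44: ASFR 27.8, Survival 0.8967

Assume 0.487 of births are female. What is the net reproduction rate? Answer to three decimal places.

Proportion female at birth = 0.487.
Each age group contributes 5 × ASFR × survival:
  15–19: 5 × 39.7/1000 × 0.9306 = 0.18472
  20–24: 5 × 138.8/1000 × 0.9295 = 0.64507
  25–29: 5 × 221.5/1000 × 0.9146 = 1.01292
  30–34: 5 × 255.5/1000 × 0.9088 = 1.16099
  35–39: 5 × 118.3/1000 × 0.9036 = 0.53448
  40–44: 5 × 27.8/1000 × 0.8967 = 0.12464
Sum = 3.66282
NRR = 0.487 × 3.66282 = 1.78379
An NRR exceeding 1 indicates intrinsic growth under these rates.

1.784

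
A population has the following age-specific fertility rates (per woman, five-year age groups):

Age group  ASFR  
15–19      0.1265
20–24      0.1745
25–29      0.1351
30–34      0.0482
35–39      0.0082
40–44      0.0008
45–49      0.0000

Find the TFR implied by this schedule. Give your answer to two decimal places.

2.47

Sum of ASFRs = 0.1265 + 0.1745 + 0.1351 + 0.0482 + 0.0082 + 0.0008 + 0.0000 = 0.4933
TFR = 5 × 0.4933 = 2.4665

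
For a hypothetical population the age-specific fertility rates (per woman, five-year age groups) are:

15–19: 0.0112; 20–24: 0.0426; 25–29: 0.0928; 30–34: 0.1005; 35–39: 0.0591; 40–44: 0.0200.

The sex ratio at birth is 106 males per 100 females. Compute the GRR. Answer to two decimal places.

Proportion female at birth = 100 / (100 + 106) = 0.48544.
Sum of ASFRs = 0.0112 + 0.0426 + 0.0928 + 0.1005 + 0.0591 + 0.0200 = 0.3262
TFR = 5 × 0.3262 = 1.631
GRR = 0.48544 × 1.631 = 0.79175

0.79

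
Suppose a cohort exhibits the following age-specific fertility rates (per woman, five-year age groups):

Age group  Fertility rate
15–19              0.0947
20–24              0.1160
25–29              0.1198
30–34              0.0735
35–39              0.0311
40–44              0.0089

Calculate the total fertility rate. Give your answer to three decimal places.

2.220

Sum of ASFRs = 0.0947 + 0.1160 + 0.1198 + 0.0735 + 0.0311 + 0.0089 = 0.4440
TFR = 5 × 0.4440 = 2.22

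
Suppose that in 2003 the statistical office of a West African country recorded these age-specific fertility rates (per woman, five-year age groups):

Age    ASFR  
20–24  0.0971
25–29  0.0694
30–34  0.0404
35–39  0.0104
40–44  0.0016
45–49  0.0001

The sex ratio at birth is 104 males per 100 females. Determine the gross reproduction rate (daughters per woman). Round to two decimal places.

0.54

Proportion female at birth = 100 / (100 + 104) = 0.49020.
Sum of ASFRs = 0.0971 + 0.0694 + 0.0404 + 0.0104 + 0.0016 + 0.0001 = 0.2190
TFR = 5 × 0.2190 = 1.095
GRR = 0.49020 × 1.095 = 0.53677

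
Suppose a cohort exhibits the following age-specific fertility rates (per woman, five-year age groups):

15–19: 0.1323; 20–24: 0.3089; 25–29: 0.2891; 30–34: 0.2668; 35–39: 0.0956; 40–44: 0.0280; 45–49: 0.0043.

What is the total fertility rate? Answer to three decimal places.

Sum of ASFRs = 0.1323 + 0.3089 + 0.2891 + 0.2668 + 0.0956 + 0.0280 + 0.0043 = 1.1250
TFR = 5 × 1.1250 = 5.625

5.625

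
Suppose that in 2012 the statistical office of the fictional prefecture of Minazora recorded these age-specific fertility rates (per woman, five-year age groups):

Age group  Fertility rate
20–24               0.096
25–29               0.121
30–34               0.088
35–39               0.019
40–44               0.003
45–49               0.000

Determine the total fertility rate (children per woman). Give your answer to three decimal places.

1.635

Sum of ASFRs = 0.096 + 0.121 + 0.088 + 0.019 + 0.003 + 0.000 = 0.327
TFR = 5 × 0.327 = 1.635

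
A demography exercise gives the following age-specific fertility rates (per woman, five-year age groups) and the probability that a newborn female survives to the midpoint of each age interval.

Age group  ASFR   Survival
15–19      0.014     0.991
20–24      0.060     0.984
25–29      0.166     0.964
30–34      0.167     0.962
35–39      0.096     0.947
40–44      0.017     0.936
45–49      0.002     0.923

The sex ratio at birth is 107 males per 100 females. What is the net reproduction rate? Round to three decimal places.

1.213

Proportion female at birth = 100 / (100 + 107) = 0.48309.
Survival-weighted fertility by age (5·fₓ·Sₓ):
  15–19: 5 × 0.014 × 0.991 = 0.06937
  20–24: 5 × 0.060 × 0.984 = 0.29520
  25–29: 5 × 0.166 × 0.964 = 0.80012
  30–34: 5 × 0.167 × 0.962 = 0.80327
  35–39: 5 × 0.096 × 0.947 = 0.45456
  40–44: 5 × 0.017 × 0.936 = 0.07956
  45–49: 5 × 0.002 × 0.923 = 0.00923
Sum = 2.51131
NRR = 0.48309 × 2.51131 = 1.21319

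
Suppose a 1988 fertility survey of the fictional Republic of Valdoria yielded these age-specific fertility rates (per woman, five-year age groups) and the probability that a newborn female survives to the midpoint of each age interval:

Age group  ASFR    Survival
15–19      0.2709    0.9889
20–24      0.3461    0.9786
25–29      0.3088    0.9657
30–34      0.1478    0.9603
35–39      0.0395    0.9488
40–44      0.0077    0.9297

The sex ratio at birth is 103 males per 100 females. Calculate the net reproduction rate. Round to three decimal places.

Proportion female at birth = 100 / (100 + 103) = 0.49261.
Survival-weighted fertility by age (5·fₓ·Sₓ):
  15–19: 5 × 0.2709 × 0.9889 = 1.33947
  20–24: 5 × 0.3461 × 0.9786 = 1.69347
  25–29: 5 × 0.3088 × 0.9657 = 1.49104
  30–34: 5 × 0.1478 × 0.9603 = 0.70966
  35–39: 5 × 0.0395 × 0.9488 = 0.18739
  40–44: 5 × 0.0077 × 0.9297 = 0.03579
Sum = 5.45682
NRR = 0.49261 × 5.45682 = 2.68808
With NRR above 1 the population is above replacement fertility.

2.688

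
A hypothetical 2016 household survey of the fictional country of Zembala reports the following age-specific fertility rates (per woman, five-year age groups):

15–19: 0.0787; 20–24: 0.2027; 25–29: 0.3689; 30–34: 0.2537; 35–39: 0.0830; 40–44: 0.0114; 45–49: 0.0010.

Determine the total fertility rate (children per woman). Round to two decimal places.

Sum of ASFRs = 0.0787 + 0.2027 + 0.3689 + 0.2537 + 0.0830 + 0.0114 + 0.0010 = 0.9994
TFR = 5 × 0.9994 = 4.997

5.00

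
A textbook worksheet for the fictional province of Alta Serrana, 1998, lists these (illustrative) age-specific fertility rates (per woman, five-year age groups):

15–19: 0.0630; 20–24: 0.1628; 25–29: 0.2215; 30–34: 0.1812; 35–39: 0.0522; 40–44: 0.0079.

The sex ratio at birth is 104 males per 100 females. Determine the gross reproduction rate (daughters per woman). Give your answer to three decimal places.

1.688

Proportion female at birth = 100 / (100 + 104) = 0.49020.
Sum of ASFRs = 0.0630 + 0.1628 + 0.2215 + 0.1812 + 0.0522 + 0.0079 = 0.6886
TFR = 5 × 0.6886 = 3.443
GRR = 0.49020 × 3.443 = 1.68776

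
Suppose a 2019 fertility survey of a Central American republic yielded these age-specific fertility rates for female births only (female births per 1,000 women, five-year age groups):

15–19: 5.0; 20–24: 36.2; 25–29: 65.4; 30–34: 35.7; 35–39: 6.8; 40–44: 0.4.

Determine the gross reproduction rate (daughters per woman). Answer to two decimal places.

0.75

Sum of female ASFRs = 5.0 + 36.2 + 65.4 + 35.7 + 6.8 + 0.4 = 149.5
GRR = 5 × 149.5 / 1000 = 0.7475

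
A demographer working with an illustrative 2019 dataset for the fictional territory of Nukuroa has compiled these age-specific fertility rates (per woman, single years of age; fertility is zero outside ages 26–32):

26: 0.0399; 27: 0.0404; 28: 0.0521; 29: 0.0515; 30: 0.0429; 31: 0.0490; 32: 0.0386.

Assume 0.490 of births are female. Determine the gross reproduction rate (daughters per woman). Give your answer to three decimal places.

0.154

Proportion female at birth = 0.490.
Sum of ASFRs = 0.0399 + 0.0404 + 0.0521 + 0.0515 + 0.0429 + 0.0490 + 0.0386 = 0.3144
TFR = 0.3144
GRR = 0.490 × 0.3144 = 0.15406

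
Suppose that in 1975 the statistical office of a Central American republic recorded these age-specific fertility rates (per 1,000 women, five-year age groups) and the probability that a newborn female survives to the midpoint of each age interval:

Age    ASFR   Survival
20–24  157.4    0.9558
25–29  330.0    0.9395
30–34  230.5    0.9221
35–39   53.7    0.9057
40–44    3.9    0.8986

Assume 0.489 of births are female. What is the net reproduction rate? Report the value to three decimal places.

Proportion female at birth = 0.489.
Weighting each age-specific rate by interval width and survival:
  20–24: 5 × 157.4/1000 × 0.9558 = 0.75221
  25–29: 5 × 330.0/1000 × 0.9395 = 1.55018
  30–34: 5 × 230.5/1000 × 0.9221 = 1.06272
  35–39: 5 × 53.7/1000 × 0.9057 = 0.24318
  40–44: 5 × 3.9/1000 × 0.8986 = 0.01752
Sum = 3.62581
NRR = 0.489 × 3.62581 = 1.77302
NRR > 1, so each generation more than replaces itself.

1.773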